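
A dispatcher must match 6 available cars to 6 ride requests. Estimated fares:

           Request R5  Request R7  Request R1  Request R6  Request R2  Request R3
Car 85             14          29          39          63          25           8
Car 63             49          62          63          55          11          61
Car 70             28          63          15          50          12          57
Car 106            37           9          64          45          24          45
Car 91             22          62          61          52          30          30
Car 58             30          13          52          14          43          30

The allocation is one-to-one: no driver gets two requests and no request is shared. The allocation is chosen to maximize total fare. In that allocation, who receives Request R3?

Car 70 receives Request R3.

Optimal: Car 85→Request R6 ($63), Car 63→Request R5 ($49), Car 70→Request R3 ($57), Car 106→Request R1 ($64), Car 91→Request R7 ($62), Car 58→Request R2 ($43) — total 63+49+57+64+62+43 = $338.
Swapping Car 58↔Car 85 (Car 58→Request R6 $14, Car 85→Request R2 $25) loses 67.
Every other assignment is strictly worse.
Car 70's own top request is Request R7 ($63), but forcing Car 70→Request R7 and reassigning the rest optimally gives only $328 — worse by 10.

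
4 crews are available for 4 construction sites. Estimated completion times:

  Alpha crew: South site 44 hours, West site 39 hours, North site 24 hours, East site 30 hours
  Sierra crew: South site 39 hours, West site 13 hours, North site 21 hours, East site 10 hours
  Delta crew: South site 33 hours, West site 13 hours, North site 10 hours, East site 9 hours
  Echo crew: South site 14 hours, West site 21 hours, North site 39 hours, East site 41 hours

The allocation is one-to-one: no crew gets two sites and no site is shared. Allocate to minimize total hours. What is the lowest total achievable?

Optimal: Alpha crew→North site (24 hours), Sierra crew→West site (13 hours), Delta crew→East site (9 hours), Echo crew→South site (14 hours) — total 24+13+9+14 = 60 hours.
Row-greedy (each crew in turn takes its cheapest remaining site) gives 61 hours, worse by 1.
Next-best assignment: Alpha crew→North site, Sierra crew→East site, Delta crew→West site, Echo crew→South site = 61 hours.
Swapping Sierra crew↔Delta crew (Sierra crew→East site 10 hours, Delta crew→West site 13 hours) adds 1.
No other one-to-one assignment undercuts 60 hours.

Minimum total: 60 hours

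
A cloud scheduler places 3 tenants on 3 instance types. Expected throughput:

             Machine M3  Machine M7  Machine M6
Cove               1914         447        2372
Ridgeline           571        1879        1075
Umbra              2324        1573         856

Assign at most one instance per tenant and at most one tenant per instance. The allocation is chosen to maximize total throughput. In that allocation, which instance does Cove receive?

Cove receives Machine M6.

This is the linear assignment problem.
Optimal: Cove→Machine M6 (2372 ops/s), Ridgeline→Machine M7 (1879 ops/s), Umbra→Machine M3 (2324 ops/s) — total 2372+1879+2324 = 6575 ops/s.
Next-best assignment: Cove→Machine M3, Ridgeline→Machine M7, Umbra→Machine M6 = 4649 ops/s.
Checked against all permutations: 6575 ops/s is optimal.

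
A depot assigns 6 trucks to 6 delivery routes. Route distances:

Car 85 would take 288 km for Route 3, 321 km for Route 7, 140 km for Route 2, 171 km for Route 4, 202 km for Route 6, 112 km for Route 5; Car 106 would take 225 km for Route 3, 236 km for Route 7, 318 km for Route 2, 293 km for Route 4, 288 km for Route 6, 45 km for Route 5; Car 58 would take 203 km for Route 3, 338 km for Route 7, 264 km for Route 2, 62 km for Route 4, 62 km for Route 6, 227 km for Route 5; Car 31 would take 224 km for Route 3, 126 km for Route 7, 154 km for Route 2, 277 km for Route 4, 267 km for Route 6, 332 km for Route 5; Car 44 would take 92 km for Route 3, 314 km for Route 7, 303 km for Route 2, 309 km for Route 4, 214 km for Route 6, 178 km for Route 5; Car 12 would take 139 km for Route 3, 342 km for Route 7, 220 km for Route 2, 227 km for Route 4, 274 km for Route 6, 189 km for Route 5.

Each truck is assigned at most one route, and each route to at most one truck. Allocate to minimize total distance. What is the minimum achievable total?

Min total: 692 km

This is a one-to-one assignment (minimum-cost bipartite matching).
Optimal: Car 85→Route 2 (140 km), Car 106→Route 5 (45 km), Car 58→Route 6 (62 km), Car 31→Route 7 (126 km), Car 44→Route 3 (92 km), Car 12→Route 4 (227 km) — total 140+45+62+126+92+227 = 692 km.
Min-entry greedy (repeatedly take the single cheapest remaining cell) gives 739 km, worse by 47.
Next-best assignment: Car 85→Route 4, Car 106→Route 5, Car 58→Route 6, Car 31→Route 7, Car 44→Route 3, Car 12→Route 2 = 716 km.
No other one-to-one assignment undercuts 692 km.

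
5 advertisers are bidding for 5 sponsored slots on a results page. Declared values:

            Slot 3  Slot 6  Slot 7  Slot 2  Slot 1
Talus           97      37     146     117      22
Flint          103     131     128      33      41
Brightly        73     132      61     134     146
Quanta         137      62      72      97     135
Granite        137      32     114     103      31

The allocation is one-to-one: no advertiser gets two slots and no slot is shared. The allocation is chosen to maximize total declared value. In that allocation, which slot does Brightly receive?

This is a one-to-one assignment (maximum-weight bipartite matching).
Optimal: Talus→Slot 7 ($146), Flint→Slot 6 ($131), Brightly→Slot 2 ($134), Quanta→Slot 1 ($135), Granite→Slot 3 ($137) — total 146+131+134+135+137 = $683.
Row-greedy (each advertiser in turn takes its best remaining slot) gives $663, worse by 20.
Next-best assignment: Talus→Slot 7, Flint→Slot 6, Brightly→Slot 1, Quanta→Slot 3, Granite→Slot 2 = $663.
Swapping Quanta↔Granite (Quanta→Slot 3 $137, Granite→Slot 1 $31) loses 104.
Every other assignment is strictly worse.
Brightly's own top slot is Slot 1 ($146), but forcing Brightly→Slot 1 and reassigning the rest optimally gives only $663 — worse by 20.

Brightly receives Slot 2.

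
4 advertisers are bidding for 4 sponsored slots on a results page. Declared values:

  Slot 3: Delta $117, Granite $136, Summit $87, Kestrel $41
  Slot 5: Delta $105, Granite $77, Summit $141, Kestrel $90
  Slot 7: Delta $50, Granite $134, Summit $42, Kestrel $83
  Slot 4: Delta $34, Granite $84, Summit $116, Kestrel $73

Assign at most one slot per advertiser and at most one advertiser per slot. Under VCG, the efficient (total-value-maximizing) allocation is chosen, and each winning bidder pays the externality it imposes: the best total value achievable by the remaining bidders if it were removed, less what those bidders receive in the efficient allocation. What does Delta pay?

Delta pays $12.

Efficient allocation: Delta→Slot 3 ($117), Granite→Slot 7 ($134), Summit→Slot 5 ($141), Kestrel→Slot 4 ($73); total welfare W = $465.
Delta receives Slot 3 at value $117, so the others get W − 117 = $348.
Without Delta: best allocation of the remaining 3 bidders over all 4 slots is Granite→Slot 3 ($136), Summit→Slot 5 ($141), Kestrel→Slot 7 ($83), total $360.
VCG payment = (others' best without Delta) − (others' welfare with Delta) = 360 − 348 = $12.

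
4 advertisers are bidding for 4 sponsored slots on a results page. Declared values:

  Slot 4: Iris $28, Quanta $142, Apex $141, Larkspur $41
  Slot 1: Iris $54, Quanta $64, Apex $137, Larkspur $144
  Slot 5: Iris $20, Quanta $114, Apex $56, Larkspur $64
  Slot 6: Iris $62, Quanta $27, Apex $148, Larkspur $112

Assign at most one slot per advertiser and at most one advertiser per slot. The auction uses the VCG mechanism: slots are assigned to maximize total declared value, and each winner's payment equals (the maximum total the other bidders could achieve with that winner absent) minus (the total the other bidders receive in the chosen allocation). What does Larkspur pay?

Efficient allocation: Iris→Slot 6 ($62), Quanta→Slot 5 ($114), Apex→Slot 4 ($141), Larkspur→Slot 1 ($144); total welfare W = $461.
Larkspur receives Slot 1 at value $144, so the others get W − 144 = $317.
Without Larkspur: best allocation of the remaining 3 bidders over all 4 slots is Iris→Slot 1 ($54), Quanta→Slot 4 ($142), Apex→Slot 6 ($148), total $344.
VCG payment = (others' best without Larkspur) − (others' welfare with Larkspur) = 344 − 317 = $27.

Larkspur pays $27.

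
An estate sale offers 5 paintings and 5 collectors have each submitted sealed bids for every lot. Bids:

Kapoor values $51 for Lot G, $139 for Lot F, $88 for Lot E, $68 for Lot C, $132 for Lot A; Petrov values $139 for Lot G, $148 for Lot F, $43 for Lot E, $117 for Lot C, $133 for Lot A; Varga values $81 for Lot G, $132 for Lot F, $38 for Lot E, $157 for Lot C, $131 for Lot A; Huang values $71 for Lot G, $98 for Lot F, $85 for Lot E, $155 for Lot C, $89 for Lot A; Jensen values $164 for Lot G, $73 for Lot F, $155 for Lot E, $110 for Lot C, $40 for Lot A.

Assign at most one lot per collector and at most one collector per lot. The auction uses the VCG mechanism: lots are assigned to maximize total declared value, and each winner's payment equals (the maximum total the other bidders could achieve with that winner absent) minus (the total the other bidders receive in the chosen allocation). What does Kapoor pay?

Efficient allocation: Kapoor→Lot F ($139), Petrov→Lot G ($139), Varga→Lot A ($131), Huang→Lot C ($155), Jensen→Lot E ($155); total welfare W = $719.
Kapoor receives Lot F at value $139, so the others get W − 139 = $580.
Without Kapoor: best allocation of the remaining 4 bidders over all 5 lots is Petrov→Lot F ($148), Varga→Lot A ($131), Huang→Lot C ($155), Jensen→Lot G ($164), total $598.
VCG payment = (others' best without Kapoor) − (others' welfare with Kapoor) = 598 − 580 = $18.

Kapoor pays $18.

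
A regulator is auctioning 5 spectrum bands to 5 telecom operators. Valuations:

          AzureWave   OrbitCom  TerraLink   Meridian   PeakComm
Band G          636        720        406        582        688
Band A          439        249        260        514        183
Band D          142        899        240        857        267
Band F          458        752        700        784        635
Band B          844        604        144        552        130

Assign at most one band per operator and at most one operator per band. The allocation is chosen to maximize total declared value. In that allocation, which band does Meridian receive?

Optimal: AzureWave→Band B ($844M), OrbitCom→Band D ($899M), TerraLink→Band F ($700M), Meridian→Band A ($514M), PeakComm→Band G ($688M) — total 844+899+700+514+688 = $3645M.
Row-greedy (each operator in turn takes its best remaining band) gives $3208M, worse by 437.
Next-best assignment: AzureWave→Band B, OrbitCom→Band D, TerraLink→Band A, Meridian→Band F, PeakComm→Band G = $3475M.
Meridian's own top band is Band D ($857M), but forcing Meridian→Band D and reassigning the rest optimally gives only $3401M — worse by 244.

Meridian receives Band A.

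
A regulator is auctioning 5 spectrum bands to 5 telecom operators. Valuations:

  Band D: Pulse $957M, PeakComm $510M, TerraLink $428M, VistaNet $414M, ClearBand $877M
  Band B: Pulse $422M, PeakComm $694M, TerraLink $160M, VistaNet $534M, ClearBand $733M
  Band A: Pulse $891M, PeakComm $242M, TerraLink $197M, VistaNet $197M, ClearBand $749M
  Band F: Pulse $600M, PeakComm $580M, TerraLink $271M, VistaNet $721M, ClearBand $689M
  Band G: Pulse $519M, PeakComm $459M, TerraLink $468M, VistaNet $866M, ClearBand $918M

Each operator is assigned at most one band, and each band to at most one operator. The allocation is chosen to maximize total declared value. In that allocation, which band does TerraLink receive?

TerraLink receives Band D.

Optimal: Pulse→Band A ($891M), PeakComm→Band B ($694M), TerraLink→Band D ($428M), VistaNet→Band F ($721M), ClearBand→Band G ($918M) — total 891+694+428+721+918 = $3652M.
Max-entry greedy (repeatedly take the single best remaining cell) gives $3487M, worse by 165.
Next-best assignment: Pulse→Band A, PeakComm→Band B, TerraLink→Band G, VistaNet→Band F, ClearBand→Band D = $3651M.
Swapping TerraLink↔ClearBand (TerraLink→Band G $468M, ClearBand→Band D $877M) loses 1.
No other one-to-one assignment exceeds $3652M.
TerraLink's own top band is Band G ($468M), but forcing TerraLink→Band G and reassigning the rest optimally gives only $3651M — worse by 1.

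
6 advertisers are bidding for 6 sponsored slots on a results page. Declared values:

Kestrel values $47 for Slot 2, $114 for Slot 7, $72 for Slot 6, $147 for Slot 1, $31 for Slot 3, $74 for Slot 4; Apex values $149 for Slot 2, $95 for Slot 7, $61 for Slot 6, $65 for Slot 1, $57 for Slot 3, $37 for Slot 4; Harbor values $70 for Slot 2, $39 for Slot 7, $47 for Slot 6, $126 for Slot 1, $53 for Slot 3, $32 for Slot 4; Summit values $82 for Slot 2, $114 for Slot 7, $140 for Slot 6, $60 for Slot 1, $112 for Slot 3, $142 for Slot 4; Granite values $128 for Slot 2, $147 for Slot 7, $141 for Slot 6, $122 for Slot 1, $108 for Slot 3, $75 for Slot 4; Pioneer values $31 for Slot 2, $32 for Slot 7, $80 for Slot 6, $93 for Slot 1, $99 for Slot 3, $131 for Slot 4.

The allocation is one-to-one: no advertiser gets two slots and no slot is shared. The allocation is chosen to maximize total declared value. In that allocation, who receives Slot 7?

Kestrel receives Slot 7.

Treat this as an assignment problem: match each advertiser to one slot.
Optimal: Kestrel→Slot 7 ($114), Apex→Slot 2 ($149), Harbor→Slot 1 ($126), Summit→Slot 3 ($112), Granite→Slot 6 ($141), Pioneer→Slot 4 ($131) — total 114+149+126+112+141+131 = $773.
Column-greedy (each slot in turn goes to its best remaining advertiser) gives $714, worse by 59.
Next-best assignment: Kestrel→Slot 7, Apex→Slot 2, Harbor→Slot 1, Summit→Slot 4, Granite→Slot 6, Pioneer→Slot 3 = $771.
Swapping Apex↔Harbor (Apex→Slot 1 $65, Harbor→Slot 2 $70) loses 140.
Every other assignment is strictly worse.
Kestrel's own top slot is Slot 1 ($147), but forcing Kestrel→Slot 1 and reassigning the rest optimally gives only $767 — worse by 6.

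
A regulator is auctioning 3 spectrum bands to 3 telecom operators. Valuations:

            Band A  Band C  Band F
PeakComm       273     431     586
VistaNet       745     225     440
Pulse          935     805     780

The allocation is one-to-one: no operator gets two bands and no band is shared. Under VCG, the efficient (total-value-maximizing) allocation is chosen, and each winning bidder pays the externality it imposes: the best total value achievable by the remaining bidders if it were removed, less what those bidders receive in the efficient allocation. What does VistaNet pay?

VistaNet pays $130M.

Efficient allocation: PeakComm→Band F ($586M), VistaNet→Band A ($745M), Pulse→Band C ($805M); total welfare W = $2136M.
VistaNet receives Band A at value $745M, so the others get W − 745 = $1391M.
Without VistaNet: best allocation of the remaining 2 bidders over all 3 bands is PeakComm→Band F ($586M), Pulse→Band A ($935M), total $1521M.
VCG payment = (others' best without VistaNet) − (others' welfare with VistaNet) = 1521 − 1391 = $130M.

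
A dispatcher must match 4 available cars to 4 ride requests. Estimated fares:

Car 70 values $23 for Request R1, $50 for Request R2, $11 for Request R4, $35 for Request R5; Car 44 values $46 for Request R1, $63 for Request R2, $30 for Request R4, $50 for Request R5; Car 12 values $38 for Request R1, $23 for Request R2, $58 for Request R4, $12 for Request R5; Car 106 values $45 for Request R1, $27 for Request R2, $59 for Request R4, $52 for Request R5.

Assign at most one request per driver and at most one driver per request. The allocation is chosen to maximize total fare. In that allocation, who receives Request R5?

This is the linear assignment problem.
Optimal: Car 70→Request R2 ($50), Car 44→Request R1 ($46), Car 12→Request R4 ($58), Car 106→Request R5 ($52) — total 50+46+58+52 = $206.
Column-greedy (each request in turn goes to its best remaining driver) gives $167, worse by 39.
Next-best assignment: Car 70→Request R2, Car 44→Request R5, Car 12→Request R4, Car 106→Request R1 = $203.
Every other assignment is strictly worse.
Car 106's own top request is Request R4 ($59), but forcing Car 106→Request R4 and reassigning the rest optimally gives only $197 — worse by 9.

Car 106 receives Request R5.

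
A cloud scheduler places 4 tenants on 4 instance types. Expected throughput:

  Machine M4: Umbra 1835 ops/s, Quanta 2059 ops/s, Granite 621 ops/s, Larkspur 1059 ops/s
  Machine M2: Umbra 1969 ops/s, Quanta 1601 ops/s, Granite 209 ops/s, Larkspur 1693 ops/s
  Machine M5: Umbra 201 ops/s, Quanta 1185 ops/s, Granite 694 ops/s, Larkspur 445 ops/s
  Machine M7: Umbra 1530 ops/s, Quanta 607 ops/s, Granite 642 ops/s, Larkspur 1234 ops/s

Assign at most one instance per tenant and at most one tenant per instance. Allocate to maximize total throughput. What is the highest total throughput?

Optimal: Umbra→Machine M7 (1530 ops/s), Quanta→Machine M4 (2059 ops/s), Granite→Machine M5 (694 ops/s), Larkspur→Machine M2 (1693 ops/s) — total 1530+2059+694+1693 = 5976 ops/s.
Row-greedy (each tenant in turn takes its best remaining instance) gives 5956 ops/s, worse by 20.
Next-best assignment: Umbra→Machine M2, Quanta→Machine M4, Granite→Machine M5, Larkspur→Machine M7 = 5956 ops/s.

Maximum total: 5976 ops/s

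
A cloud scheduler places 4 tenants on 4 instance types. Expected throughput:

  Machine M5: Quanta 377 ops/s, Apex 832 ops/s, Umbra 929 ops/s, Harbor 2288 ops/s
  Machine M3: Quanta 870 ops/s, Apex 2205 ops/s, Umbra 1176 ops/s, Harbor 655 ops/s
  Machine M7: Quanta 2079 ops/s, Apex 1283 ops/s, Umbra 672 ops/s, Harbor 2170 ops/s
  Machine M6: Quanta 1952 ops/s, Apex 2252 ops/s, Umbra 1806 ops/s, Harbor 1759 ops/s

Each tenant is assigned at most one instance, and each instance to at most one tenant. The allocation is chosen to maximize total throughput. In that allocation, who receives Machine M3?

This is the linear assignment problem.
Optimal: Quanta→Machine M7 (2079 ops/s), Apex→Machine M3 (2205 ops/s), Umbra→Machine M6 (1806 ops/s), Harbor→Machine M5 (2288 ops/s) — total 2079+2205+1806+2288 = 8378 ops/s.
Row-greedy (each tenant in turn takes its best remaining instance) gives 7795 ops/s, worse by 583.
Swapping Quanta↔Harbor (Quanta→Machine M5 377 ops/s, Harbor→Machine M7 2170 ops/s) loses 1820.
Apex's own top instance is Machine M6 (2252 ops/s), but forcing Apex→Machine M6 and reassigning the rest optimally gives only 7795 ops/s — worse by 583.

Apex receives Machine M3.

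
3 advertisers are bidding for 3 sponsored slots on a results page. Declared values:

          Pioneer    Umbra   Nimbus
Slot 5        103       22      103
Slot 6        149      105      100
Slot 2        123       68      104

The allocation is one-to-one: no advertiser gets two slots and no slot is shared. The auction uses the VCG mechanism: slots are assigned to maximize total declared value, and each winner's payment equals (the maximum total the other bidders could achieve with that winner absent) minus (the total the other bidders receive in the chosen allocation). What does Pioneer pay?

Efficient allocation: Pioneer→Slot 2 ($123), Umbra→Slot 6 ($105), Nimbus→Slot 5 ($103); total welfare W = $331.
Pioneer receives Slot 2 at value $123, so the others get W − 123 = $208.
Without Pioneer: best allocation of the remaining 2 bidders over all 3 slots is Umbra→Slot 6 ($105), Nimbus→Slot 2 ($104), total $209.
VCG payment = (others' best without Pioneer) − (others' welfare with Pioneer) = 209 − 208 = $1.

Pioneer pays $1.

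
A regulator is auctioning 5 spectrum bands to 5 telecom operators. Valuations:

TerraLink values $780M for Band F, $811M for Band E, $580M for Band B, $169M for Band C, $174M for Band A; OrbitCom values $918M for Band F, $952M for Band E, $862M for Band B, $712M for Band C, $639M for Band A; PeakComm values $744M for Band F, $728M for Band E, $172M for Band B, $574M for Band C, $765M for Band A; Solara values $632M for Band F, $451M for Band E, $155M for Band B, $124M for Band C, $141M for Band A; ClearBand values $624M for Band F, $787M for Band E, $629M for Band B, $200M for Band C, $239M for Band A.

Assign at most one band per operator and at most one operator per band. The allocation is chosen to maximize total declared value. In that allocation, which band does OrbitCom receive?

OrbitCom receives Band C.

Optimal: TerraLink→Band E ($811M), OrbitCom→Band C ($712M), PeakComm→Band A ($765M), Solara→Band F ($632M), ClearBand→Band B ($629M) — total 811+712+765+632+629 = $3549M.
Max-entry greedy (repeatedly take the single best remaining cell) gives $3250M, worse by 299.
Next-best assignment: TerraLink→Band B, OrbitCom→Band C, PeakComm→Band A, Solara→Band F, ClearBand→Band E = $3476M.
OrbitCom's own top band is Band E ($952M), but forcing OrbitCom→Band E and reassigning the rest optimally gives only $3250M — worse by 299.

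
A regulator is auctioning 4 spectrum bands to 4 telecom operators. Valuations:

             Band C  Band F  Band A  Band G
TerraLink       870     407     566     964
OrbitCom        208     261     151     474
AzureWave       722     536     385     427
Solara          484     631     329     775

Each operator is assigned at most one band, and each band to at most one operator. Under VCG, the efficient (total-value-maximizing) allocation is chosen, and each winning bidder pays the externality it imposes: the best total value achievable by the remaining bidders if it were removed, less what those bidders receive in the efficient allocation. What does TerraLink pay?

TerraLink pays $323M.

Efficient allocation: TerraLink→Band G ($964M), OrbitCom→Band A ($151M), AzureWave→Band C ($722M), Solara→Band F ($631M); total welfare W = $2468M.
TerraLink receives Band G at value $964M, so the others get W − 964 = $1504M.
Without TerraLink: best allocation of the remaining 3 bidders over all 4 bands is OrbitCom→Band G ($474M), AzureWave→Band C ($722M), Solara→Band F ($631M), total $1827M.
VCG payment = (others' best without TerraLink) − (others' welfare with TerraLink) = 1827 − 1504 = $323M.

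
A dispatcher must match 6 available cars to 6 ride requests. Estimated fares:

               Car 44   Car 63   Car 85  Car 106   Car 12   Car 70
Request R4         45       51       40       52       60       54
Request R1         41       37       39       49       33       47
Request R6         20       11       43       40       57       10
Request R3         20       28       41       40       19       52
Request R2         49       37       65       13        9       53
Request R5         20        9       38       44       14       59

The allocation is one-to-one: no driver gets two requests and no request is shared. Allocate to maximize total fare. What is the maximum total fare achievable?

Optimal: Car 44→Request R1 ($41), Car 63→Request R4 ($51), Car 85→Request R2 ($65), Car 106→Request R3 ($40), Car 12→Request R6 ($57), Car 70→Request R5 ($59) — total 41+51+65+40+57+59 = $313.
Swapping Car 12↔Car 70 (Car 12→Request R5 $14, Car 70→Request R6 $10) loses 92.
No other one-to-one assignment exceeds $313.

Maximum total: $313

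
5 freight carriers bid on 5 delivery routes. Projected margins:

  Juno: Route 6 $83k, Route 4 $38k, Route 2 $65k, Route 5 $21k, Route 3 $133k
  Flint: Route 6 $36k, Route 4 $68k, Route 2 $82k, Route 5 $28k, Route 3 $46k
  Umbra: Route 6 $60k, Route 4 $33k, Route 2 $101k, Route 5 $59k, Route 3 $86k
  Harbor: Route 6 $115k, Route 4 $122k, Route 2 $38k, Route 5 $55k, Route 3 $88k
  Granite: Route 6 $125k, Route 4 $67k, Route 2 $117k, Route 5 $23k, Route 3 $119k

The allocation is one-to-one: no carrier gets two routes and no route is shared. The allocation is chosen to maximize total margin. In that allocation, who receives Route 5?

Umbra receives Route 5.

Optimal: Juno→Route 3 ($133k), Flint→Route 2 ($82k), Umbra→Route 5 ($59k), Harbor→Route 4 ($122k), Granite→Route 6 ($125k) — total 133+82+59+122+125 = $521k.
Next-best assignment: Juno→Route 3, Flint→Route 5, Umbra→Route 2, Harbor→Route 4, Granite→Route 6 = $509k.
Swapping Granite↔Harbor (Granite→Route 4 $67k, Harbor→Route 6 $115k) loses 65.
No other one-to-one assignment exceeds $521k.
Umbra's own top route is Route 2 ($101k), but forcing Umbra→Route 2 and reassigning the rest optimally gives only $509k — worse by 12.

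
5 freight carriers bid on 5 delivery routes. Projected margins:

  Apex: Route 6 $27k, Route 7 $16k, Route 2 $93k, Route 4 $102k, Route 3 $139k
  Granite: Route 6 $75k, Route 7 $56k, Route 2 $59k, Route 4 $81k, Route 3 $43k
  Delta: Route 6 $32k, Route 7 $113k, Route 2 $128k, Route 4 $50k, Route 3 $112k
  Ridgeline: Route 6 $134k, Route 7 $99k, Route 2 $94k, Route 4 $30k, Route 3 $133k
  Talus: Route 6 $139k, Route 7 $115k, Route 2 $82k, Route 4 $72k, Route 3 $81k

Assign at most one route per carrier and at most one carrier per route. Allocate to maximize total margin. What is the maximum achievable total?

Maximum total: $597k

Optimal: Apex→Route 3 ($139k), Granite→Route 4 ($81k), Delta→Route 2 ($128k), Ridgeline→Route 6 ($134k), Talus→Route 7 ($115k) — total 139+81+128+134+115 = $597k.
Swapping Apex↔Delta (Apex→Route 2 $93k, Delta→Route 3 $112k) loses 62.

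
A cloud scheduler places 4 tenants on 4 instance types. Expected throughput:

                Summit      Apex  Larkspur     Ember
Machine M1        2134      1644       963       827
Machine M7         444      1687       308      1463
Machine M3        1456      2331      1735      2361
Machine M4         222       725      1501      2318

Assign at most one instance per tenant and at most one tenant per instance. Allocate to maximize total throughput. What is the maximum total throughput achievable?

Maximum total: 7874 ops/s

Optimal: Summit→Machine M1 (2134 ops/s), Apex→Machine M7 (1687 ops/s), Larkspur→Machine M3 (1735 ops/s), Ember→Machine M4 (2318 ops/s) — total 2134+1687+1735+2318 = 7874 ops/s.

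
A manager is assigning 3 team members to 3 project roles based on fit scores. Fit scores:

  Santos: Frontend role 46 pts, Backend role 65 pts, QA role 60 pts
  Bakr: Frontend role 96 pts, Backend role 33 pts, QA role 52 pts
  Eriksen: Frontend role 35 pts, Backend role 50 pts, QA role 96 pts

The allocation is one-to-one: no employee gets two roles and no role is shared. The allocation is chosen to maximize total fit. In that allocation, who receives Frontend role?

Optimal: Santos→Backend role (65 pts), Bakr→Frontend role (96 pts), Eriksen→QA role (96 pts) — total 65+96+96 = 257 pts.
Next-best assignment: Santos→QA role, Bakr→Frontend role, Eriksen→Backend role = 206 pts.
No other one-to-one assignment exceeds 257 pts.

Bakr receives Frontend role.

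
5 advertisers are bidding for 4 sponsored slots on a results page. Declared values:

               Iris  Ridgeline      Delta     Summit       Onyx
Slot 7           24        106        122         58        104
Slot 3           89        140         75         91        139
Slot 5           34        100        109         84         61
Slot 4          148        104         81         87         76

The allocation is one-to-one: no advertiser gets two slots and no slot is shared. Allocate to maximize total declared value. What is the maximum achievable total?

Optimal: Delta→Slot 7 ($122), Onyx→Slot 3 ($139), Ridgeline→Slot 5 ($100), Iris→Slot 4 ($148) — total 122+139+100+148 = $509.
Column-greedy (each slot in turn goes to its best remaining advertiser) gives $494, worse by 15.
Checked against all permutations: $509 is optimal.

Max total: $509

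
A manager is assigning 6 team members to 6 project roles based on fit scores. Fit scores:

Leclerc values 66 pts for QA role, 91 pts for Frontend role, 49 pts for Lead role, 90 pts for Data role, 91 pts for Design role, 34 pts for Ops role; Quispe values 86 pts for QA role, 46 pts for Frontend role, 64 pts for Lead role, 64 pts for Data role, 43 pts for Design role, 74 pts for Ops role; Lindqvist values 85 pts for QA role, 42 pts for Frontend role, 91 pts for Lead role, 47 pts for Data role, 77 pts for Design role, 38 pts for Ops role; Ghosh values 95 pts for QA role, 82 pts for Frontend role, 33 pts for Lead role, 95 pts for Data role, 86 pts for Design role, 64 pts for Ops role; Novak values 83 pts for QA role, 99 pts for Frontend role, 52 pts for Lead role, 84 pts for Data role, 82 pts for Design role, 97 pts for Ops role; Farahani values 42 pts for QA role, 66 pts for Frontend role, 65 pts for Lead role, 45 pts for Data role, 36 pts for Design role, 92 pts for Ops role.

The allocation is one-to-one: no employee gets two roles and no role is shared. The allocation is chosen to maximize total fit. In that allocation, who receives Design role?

Optimal: Leclerc→Design role (91 pts), Quispe→QA role (86 pts), Lindqvist→Lead role (91 pts), Ghosh→Data role (95 pts), Novak→Frontend role (99 pts), Farahani→Ops role (92 pts) — total 91+86+91+95+99+92 = 554 pts.
Column-greedy (each role in turn goes to its best remaining employee) gives 510 pts, worse by 44.
Next-best assignment: Leclerc→Data role, Quispe→QA role, Lindqvist→Lead role, Ghosh→Design role, Novak→Frontend role, Farahani→Ops role = 544 pts.
Swapping Novak↔Farahani (Novak→Ops role 97 pts, Farahani→Frontend role 66 pts) loses 28.
Checked against all permutations: 554 pts is optimal.
Leclerc's own top role is Frontend role (91 pts), but forcing Leclerc→Frontend role and reassigning the rest optimally gives only 537 pts — worse by 17.

Leclerc receives Design role.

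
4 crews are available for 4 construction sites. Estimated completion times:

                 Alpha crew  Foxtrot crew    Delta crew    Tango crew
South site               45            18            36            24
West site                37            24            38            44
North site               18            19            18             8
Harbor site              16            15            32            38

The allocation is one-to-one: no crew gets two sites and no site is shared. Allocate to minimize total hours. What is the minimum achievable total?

This is a one-to-one assignment (minimum-cost bipartite matching).
Optimal: Alpha crew→Harbor site (16 hours), Foxtrot crew→South site (18 hours), Delta crew→West site (38 hours), Tango crew→North site (8 hours) — total 16+18+38+8 = 80 hours.
Min-entry greedy (repeatedly take the single cheapest remaining cell) gives 96 hours, worse by 16.

Minimum total: 80 hours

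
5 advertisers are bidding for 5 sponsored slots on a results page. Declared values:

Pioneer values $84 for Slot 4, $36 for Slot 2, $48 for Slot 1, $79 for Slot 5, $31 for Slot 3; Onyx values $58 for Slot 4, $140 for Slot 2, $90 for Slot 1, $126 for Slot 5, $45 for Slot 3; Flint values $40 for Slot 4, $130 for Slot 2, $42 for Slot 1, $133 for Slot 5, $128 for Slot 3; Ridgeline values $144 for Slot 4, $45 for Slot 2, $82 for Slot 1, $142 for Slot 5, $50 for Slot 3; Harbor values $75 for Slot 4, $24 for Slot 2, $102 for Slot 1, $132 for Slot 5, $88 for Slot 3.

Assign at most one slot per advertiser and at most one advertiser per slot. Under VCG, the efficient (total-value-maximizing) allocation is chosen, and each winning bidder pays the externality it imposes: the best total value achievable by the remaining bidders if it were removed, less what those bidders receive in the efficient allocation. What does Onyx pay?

Onyx pays $2.

Efficient allocation: Pioneer→Slot 4 ($84), Onyx→Slot 2 ($140), Flint→Slot 3 ($128), Ridgeline→Slot 5 ($142), Harbor→Slot 1 ($102); total welfare W = $596.
Onyx receives Slot 2 at value $140, so the others get W − 140 = $456.
Without Onyx: best allocation of the remaining 4 bidders over all 5 slots is Pioneer→Slot 4 ($84), Flint→Slot 2 ($130), Ridgeline→Slot 5 ($142), Harbor→Slot 1 ($102), total $458.
VCG payment = (others' best without Onyx) − (others' welfare with Onyx) = 458 − 456 = $2.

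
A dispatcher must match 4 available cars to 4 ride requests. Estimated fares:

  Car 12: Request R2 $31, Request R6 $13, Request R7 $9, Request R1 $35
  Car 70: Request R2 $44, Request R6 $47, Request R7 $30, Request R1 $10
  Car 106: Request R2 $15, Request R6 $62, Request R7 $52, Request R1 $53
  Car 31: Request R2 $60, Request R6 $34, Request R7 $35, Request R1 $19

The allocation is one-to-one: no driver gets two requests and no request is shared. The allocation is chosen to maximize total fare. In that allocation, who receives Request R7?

Car 106 receives Request R7.

Optimal: Car 12→Request R1 ($35), Car 70→Request R6 ($47), Car 106→Request R7 ($52), Car 31→Request R2 ($60) — total 35+47+52+60 = $194.
Max-entry greedy (repeatedly take the single best remaining cell) gives $187, worse by 7.
Next-best assignment: Car 12→Request R1, Car 70→Request R7, Car 106→Request R6, Car 31→Request R2 = $187.
Swapping Car 106↔Car 31 (Car 106→Request R2 $15, Car 31→Request R7 $35) loses 62.
Checked against all permutations: $194 is optimal.
Car 106's own top request is Request R6 ($62), but forcing Car 106→Request R6 and reassigning the rest optimally gives only $187 — worse by 7.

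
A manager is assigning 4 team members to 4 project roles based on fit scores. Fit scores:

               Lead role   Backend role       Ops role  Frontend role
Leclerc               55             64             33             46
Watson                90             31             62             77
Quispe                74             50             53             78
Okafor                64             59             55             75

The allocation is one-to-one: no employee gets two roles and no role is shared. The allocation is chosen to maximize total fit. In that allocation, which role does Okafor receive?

Okafor receives Ops role.

Optimal: Leclerc→Backend role (64 pts), Watson→Lead role (90 pts), Quispe→Frontend role (78 pts), Okafor→Ops role (55 pts) — total 64+90+78+55 = 287 pts.
Checked against all permutations: 287 pts is optimal.
Okafor's own top role is Frontend role (75 pts), but forcing Okafor→Frontend role and reassigning the rest optimally gives only 282 pts — worse by 5.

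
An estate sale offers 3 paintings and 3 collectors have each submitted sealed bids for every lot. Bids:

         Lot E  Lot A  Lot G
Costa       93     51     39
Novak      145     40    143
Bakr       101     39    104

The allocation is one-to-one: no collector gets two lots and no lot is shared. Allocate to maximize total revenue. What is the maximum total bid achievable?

Maximum total: $300

This is the linear assignment problem.
Optimal: Costa→Lot A ($51), Novak→Lot E ($145), Bakr→Lot G ($104) — total 51+145+104 = $300.
Row-greedy (each collector in turn takes its best remaining lot) gives $275, worse by 25.
Next-best assignment: Costa→Lot A, Novak→Lot G, Bakr→Lot E = $295.
Checked against all permutations: $300 is optimal.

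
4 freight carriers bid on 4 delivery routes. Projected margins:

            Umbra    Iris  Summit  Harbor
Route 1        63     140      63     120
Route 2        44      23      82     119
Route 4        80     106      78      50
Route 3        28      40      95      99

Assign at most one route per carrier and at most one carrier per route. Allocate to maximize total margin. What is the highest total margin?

Optimal: Umbra→Route 4 ($80k), Iris→Route 1 ($140k), Summit→Route 3 ($95k), Harbor→Route 2 ($119k) — total 80+140+95+119 = $434k.

Max total: $434k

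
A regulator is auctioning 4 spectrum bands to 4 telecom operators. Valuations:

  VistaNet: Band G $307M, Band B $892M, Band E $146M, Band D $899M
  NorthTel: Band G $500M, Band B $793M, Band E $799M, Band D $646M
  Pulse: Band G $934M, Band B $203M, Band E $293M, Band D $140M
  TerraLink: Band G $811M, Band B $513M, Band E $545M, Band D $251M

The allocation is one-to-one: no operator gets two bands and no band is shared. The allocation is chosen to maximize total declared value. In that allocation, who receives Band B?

Optimal: VistaNet→Band D ($899M), NorthTel→Band B ($793M), Pulse→Band G ($934M), TerraLink→Band E ($545M) — total 899+793+934+545 = $3171M.
Max-entry greedy (repeatedly take the single best remaining cell) gives $3145M, worse by 26.
Next-best assignment: VistaNet→Band D, NorthTel→Band E, Pulse→Band G, TerraLink→Band B = $3145M.
Swapping VistaNet↔NorthTel (VistaNet→Band B $892M, NorthTel→Band D $646M) loses 154.
NorthTel's own top band is Band E ($799M), but forcing NorthTel→Band E and reassigning the rest optimally gives only $3145M — worse by 26.

NorthTel receives Band B.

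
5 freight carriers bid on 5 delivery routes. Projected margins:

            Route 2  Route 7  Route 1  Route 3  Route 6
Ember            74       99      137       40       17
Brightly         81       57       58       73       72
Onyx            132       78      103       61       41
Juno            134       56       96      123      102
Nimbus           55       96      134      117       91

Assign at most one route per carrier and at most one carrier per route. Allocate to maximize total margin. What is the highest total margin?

Max total: $560k

Optimal: Ember→Route 7 ($99k), Brightly→Route 6 ($72k), Onyx→Route 2 ($132k), Juno→Route 3 ($123k), Nimbus→Route 1 ($134k) — total 99+72+132+123+134 = $560k.
Max-entry greedy (repeatedly take the single best remaining cell) gives $538k, worse by 22.
Swapping Nimbus↔Juno (Nimbus→Route 3 $117k, Juno→Route 1 $96k) loses 44.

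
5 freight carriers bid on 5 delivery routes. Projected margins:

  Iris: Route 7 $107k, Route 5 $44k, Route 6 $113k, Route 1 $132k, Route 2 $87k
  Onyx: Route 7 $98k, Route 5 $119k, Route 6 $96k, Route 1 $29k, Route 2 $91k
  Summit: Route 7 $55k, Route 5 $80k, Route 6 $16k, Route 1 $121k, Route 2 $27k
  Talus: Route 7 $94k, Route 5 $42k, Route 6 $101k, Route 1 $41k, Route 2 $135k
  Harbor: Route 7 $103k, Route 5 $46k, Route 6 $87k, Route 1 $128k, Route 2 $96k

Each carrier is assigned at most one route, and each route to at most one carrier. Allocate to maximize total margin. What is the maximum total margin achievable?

Optimal: Iris→Route 6 ($113k), Onyx→Route 5 ($119k), Summit→Route 1 ($121k), Talus→Route 2 ($135k), Harbor→Route 7 ($103k) — total 113+119+121+135+103 = $591k.
Column-greedy (each route in turn goes to its best remaining carrier) gives $482k, worse by 109.
Next-best assignment: Iris→Route 7, Onyx→Route 5, Summit→Route 1, Talus→Route 2, Harbor→Route 6 = $569k.
No other one-to-one assignment exceeds $591k.

Max total: $591k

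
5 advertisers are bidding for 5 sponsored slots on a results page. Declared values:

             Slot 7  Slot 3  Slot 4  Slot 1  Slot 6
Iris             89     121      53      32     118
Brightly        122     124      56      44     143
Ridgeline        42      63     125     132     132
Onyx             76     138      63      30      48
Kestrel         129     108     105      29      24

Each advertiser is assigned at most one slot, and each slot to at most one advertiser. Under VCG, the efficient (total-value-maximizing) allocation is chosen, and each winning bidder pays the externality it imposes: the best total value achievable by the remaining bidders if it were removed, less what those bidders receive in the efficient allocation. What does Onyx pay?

Onyx pays $48.

Efficient allocation: Iris→Slot 6 ($118), Brightly→Slot 7 ($122), Ridgeline→Slot 1 ($132), Onyx→Slot 3 ($138), Kestrel→Slot 4 ($105); total welfare W = $615.
Onyx receives Slot 3 at value $138, so the others get W − 138 = $477.
Without Onyx: best allocation of the remaining 4 bidders over all 5 slots is Iris→Slot 3 ($121), Brightly→Slot 6 ($143), Ridgeline→Slot 1 ($132), Kestrel→Slot 7 ($129), total $525.
VCG payment = (others' best without Onyx) − (others' welfare with Onyx) = 525 − 477 = $48.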